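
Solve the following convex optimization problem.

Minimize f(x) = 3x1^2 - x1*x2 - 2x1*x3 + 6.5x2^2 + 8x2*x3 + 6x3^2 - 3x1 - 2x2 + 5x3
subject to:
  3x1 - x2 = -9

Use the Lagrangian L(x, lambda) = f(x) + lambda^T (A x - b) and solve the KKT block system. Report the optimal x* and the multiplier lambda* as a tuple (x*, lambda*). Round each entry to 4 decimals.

Form the Lagrangian:
  L(x, lambda) = (1/2) x^T Q x + c^T x + lambda^T (A x - b)
Stationarity (grad_x L = 0): Q x + c + A^T lambda = 0.
Primal feasibility: A x = b.

This gives the KKT block system:
  [ Q   A^T ] [ x     ]   [-c ]
  [ A    0  ] [ lambda ] = [ b ]

Solving the linear system:
  x*      = (-2.5022, 1.4935, -1.8293)
  lambda* = (5.2826)
  f(x*)   = 21.4582

x* = (-2.5022, 1.4935, -1.8293), lambda* = (5.2826)


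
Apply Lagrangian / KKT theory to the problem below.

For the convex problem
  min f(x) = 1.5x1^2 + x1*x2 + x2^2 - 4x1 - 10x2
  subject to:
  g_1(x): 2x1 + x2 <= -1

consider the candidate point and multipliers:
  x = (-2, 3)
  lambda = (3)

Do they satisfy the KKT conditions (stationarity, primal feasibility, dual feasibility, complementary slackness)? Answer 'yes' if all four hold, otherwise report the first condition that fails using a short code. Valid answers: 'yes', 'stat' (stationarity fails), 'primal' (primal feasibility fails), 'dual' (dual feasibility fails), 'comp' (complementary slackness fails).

Gradient of f: grad f(x) = Q x + c = (-7, -6)
Constraint values g_i(x) = a_i^T x - b_i:
  g_1((-2, 3)) = 0
Stationarity residual: grad f(x) + sum_i lambda_i a_i = (-1, -3)
  -> stationarity FAILS
Primal feasibility (all g_i <= 0): OK
Dual feasibility (all lambda_i >= 0): OK
Complementary slackness (lambda_i * g_i(x) = 0 for all i): OK

Verdict: the first failing condition is stationarity -> stat.

stat


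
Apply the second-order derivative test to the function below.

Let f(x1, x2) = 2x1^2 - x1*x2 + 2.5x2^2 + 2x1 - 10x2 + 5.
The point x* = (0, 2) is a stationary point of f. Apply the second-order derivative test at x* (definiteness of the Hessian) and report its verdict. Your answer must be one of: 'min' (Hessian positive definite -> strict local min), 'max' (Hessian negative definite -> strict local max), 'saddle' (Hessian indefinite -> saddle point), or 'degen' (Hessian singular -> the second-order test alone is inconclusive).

Compute the Hessian H = grad^2 f:
  H = [[4, -1], [-1, 5]]
Verify stationarity: grad f(x*) = H x* + g = (0, 0).
Eigenvalues of H: 3.382, 5.618.
Both eigenvalues > 0, so H is positive definite -> x* is a strict local min.

min


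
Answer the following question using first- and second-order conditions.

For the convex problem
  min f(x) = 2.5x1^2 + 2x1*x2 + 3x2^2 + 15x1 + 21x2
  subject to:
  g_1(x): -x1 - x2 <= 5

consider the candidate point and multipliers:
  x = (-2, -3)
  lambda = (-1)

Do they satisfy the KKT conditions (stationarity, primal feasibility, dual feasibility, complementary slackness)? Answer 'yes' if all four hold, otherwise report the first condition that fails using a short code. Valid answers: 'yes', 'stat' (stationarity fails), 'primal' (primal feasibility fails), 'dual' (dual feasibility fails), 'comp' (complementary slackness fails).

Gradient of f: grad f(x) = Q x + c = (-1, -1)
Constraint values g_i(x) = a_i^T x - b_i:
  g_1((-2, -3)) = 0
Stationarity residual: grad f(x) + sum_i lambda_i a_i = (0, 0)
  -> stationarity OK
Primal feasibility (all g_i <= 0): OK
Dual feasibility (all lambda_i >= 0): FAILS
Complementary slackness (lambda_i * g_i(x) = 0 for all i): OK

Verdict: the first failing condition is dual_feasibility -> dual.

dual


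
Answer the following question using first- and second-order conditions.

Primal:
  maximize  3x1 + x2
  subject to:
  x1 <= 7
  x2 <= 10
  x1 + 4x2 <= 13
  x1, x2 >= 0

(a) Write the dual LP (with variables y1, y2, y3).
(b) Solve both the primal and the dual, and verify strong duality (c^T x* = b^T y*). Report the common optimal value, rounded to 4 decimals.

The standard primal-dual pair for 'max c^T x s.t. A x <= b, x >= 0' is:
  Dual:  min b^T y  s.t.  A^T y >= c,  y >= 0.

So the dual LP is:
  minimize  7y1 + 10y2 + 13y3
  subject to:
    y1 + y3 >= 3
    y2 + 4y3 >= 1
    y1, y2, y3 >= 0

Solving the primal: x* = (7, 1.5).
  primal value c^T x* = 22.5.
Solving the dual: y* = (2.75, 0, 0.25).
  dual value b^T y* = 22.5.
Strong duality: c^T x* = b^T y*. Confirmed.

22.5


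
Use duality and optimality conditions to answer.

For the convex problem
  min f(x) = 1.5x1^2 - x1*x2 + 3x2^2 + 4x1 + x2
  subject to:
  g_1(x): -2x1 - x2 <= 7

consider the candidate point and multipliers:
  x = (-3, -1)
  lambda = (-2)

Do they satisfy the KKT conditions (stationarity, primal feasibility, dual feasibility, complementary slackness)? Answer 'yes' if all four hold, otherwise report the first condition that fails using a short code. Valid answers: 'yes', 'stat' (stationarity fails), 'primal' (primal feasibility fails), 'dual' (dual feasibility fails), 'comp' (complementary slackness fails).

Gradient of f: grad f(x) = Q x + c = (-4, -2)
Constraint values g_i(x) = a_i^T x - b_i:
  g_1((-3, -1)) = 0
Stationarity residual: grad f(x) + sum_i lambda_i a_i = (0, 0)
  -> stationarity OK
Primal feasibility (all g_i <= 0): OK
Dual feasibility (all lambda_i >= 0): FAILS
Complementary slackness (lambda_i * g_i(x) = 0 for all i): OK

Verdict: the first failing condition is dual_feasibility -> dual.

dual


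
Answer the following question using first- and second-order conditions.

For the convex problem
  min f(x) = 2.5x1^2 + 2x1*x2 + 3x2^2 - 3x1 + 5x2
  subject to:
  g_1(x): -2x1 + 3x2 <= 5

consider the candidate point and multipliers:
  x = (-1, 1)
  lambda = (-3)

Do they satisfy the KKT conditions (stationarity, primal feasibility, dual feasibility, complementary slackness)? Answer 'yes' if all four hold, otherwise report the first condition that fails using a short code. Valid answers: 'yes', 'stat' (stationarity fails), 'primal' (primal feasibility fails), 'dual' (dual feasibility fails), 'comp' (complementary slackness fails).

Gradient of f: grad f(x) = Q x + c = (-6, 9)
Constraint values g_i(x) = a_i^T x - b_i:
  g_1((-1, 1)) = 0
Stationarity residual: grad f(x) + sum_i lambda_i a_i = (0, 0)
  -> stationarity OK
Primal feasibility (all g_i <= 0): OK
Dual feasibility (all lambda_i >= 0): FAILS
Complementary slackness (lambda_i * g_i(x) = 0 for all i): OK

Verdict: the first failing condition is dual_feasibility -> dual.

dual


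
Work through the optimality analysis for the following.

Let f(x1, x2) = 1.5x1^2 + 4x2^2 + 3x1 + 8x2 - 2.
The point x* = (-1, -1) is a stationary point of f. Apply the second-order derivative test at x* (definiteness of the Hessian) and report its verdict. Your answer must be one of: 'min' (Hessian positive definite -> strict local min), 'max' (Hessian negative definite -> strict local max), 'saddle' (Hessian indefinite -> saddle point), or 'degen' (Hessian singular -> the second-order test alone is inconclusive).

Compute the Hessian H = grad^2 f:
  H = [[3, 0], [0, 8]]
Verify stationarity: grad f(x*) = H x* + g = (0, 0).
Eigenvalues of H: 3, 8.
Both eigenvalues > 0, so H is positive definite -> x* is a strict local min.

min


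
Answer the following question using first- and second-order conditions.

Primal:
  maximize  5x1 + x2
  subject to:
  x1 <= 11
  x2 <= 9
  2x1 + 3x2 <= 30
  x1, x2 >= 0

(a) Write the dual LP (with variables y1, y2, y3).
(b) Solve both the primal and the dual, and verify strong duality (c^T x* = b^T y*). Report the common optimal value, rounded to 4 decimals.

The standard primal-dual pair for 'max c^T x s.t. A x <= b, x >= 0' is:
  Dual:  min b^T y  s.t.  A^T y >= c,  y >= 0.

So the dual LP is:
  minimize  11y1 + 9y2 + 30y3
  subject to:
    y1 + 2y3 >= 5
    y2 + 3y3 >= 1
    y1, y2, y3 >= 0

Solving the primal: x* = (11, 2.6667).
  primal value c^T x* = 57.6667.
Solving the dual: y* = (4.3333, 0, 0.3333).
  dual value b^T y* = 57.6667.
Strong duality: c^T x* = b^T y*. Confirmed.

57.6667


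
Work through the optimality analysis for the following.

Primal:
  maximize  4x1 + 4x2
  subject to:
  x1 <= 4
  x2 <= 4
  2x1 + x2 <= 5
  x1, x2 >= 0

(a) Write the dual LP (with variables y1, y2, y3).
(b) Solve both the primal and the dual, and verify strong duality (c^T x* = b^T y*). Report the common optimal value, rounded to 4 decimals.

The standard primal-dual pair for 'max c^T x s.t. A x <= b, x >= 0' is:
  Dual:  min b^T y  s.t.  A^T y >= c,  y >= 0.

So the dual LP is:
  minimize  4y1 + 4y2 + 5y3
  subject to:
    y1 + 2y3 >= 4
    y2 + y3 >= 4
    y1, y2, y3 >= 0

Solving the primal: x* = (0.5, 4).
  primal value c^T x* = 18.
Solving the dual: y* = (0, 2, 2).
  dual value b^T y* = 18.
Strong duality: c^T x* = b^T y*. Confirmed.

18


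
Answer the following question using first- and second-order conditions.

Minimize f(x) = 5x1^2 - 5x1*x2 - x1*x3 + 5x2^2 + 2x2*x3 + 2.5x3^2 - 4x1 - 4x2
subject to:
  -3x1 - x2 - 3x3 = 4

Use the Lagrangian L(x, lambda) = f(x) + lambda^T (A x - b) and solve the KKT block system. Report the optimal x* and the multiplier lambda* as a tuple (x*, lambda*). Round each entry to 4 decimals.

Form the Lagrangian:
  L(x, lambda) = (1/2) x^T Q x + c^T x + lambda^T (A x - b)
Stationarity (grad_x L = 0): Q x + c + A^T lambda = 0.
Primal feasibility: A x = b.

This gives the KKT block system:
  [ Q   A^T ] [ x     ]   [-c ]
  [ A    0  ] [ lambda ] = [ b ]

Solving the linear system:
  x*      = (-0.1113, 0.4216, -1.3626)
  lambda* = (-1.9528)
  f(x*)   = 3.285

x* = (-0.1113, 0.4216, -1.3626), lambda* = (-1.9528)


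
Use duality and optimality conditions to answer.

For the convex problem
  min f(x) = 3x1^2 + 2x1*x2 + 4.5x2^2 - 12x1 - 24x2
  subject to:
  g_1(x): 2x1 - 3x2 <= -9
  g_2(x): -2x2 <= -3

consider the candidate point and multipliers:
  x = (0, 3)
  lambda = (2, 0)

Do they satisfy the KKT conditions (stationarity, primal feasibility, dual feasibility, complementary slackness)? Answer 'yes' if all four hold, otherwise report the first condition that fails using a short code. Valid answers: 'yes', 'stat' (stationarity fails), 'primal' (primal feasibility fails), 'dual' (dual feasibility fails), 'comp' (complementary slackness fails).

Gradient of f: grad f(x) = Q x + c = (-6, 3)
Constraint values g_i(x) = a_i^T x - b_i:
  g_1((0, 3)) = 0
  g_2((0, 3)) = -3
Stationarity residual: grad f(x) + sum_i lambda_i a_i = (-2, -3)
  -> stationarity FAILS
Primal feasibility (all g_i <= 0): OK
Dual feasibility (all lambda_i >= 0): OK
Complementary slackness (lambda_i * g_i(x) = 0 for all i): OK

Verdict: the first failing condition is stationarity -> stat.

stat


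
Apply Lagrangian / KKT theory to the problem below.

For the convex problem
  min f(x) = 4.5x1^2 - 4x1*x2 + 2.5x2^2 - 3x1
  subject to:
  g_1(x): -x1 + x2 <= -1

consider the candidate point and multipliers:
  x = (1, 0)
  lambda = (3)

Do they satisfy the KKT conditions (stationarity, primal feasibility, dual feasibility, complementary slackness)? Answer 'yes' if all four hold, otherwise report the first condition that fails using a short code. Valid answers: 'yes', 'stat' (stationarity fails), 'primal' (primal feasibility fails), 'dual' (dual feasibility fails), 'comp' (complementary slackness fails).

Gradient of f: grad f(x) = Q x + c = (6, -4)
Constraint values g_i(x) = a_i^T x - b_i:
  g_1((1, 0)) = 0
Stationarity residual: grad f(x) + sum_i lambda_i a_i = (3, -1)
  -> stationarity FAILS
Primal feasibility (all g_i <= 0): OK
Dual feasibility (all lambda_i >= 0): OK
Complementary slackness (lambda_i * g_i(x) = 0 for all i): OK

Verdict: the first failing condition is stationarity -> stat.

stat


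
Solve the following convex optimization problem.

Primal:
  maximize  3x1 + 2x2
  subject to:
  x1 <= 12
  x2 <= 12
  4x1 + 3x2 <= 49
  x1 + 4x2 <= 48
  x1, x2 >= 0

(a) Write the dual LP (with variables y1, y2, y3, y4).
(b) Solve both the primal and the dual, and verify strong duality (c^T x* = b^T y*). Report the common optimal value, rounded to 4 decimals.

The standard primal-dual pair for 'max c^T x s.t. A x <= b, x >= 0' is:
  Dual:  min b^T y  s.t.  A^T y >= c,  y >= 0.

So the dual LP is:
  minimize  12y1 + 12y2 + 49y3 + 48y4
  subject to:
    y1 + 4y3 + y4 >= 3
    y2 + 3y3 + 4y4 >= 2
    y1, y2, y3, y4 >= 0

Solving the primal: x* = (12, 0.3333).
  primal value c^T x* = 36.6667.
Solving the dual: y* = (0.3333, 0, 0.6667, 0).
  dual value b^T y* = 36.6667.
Strong duality: c^T x* = b^T y*. Confirmed.

36.6667


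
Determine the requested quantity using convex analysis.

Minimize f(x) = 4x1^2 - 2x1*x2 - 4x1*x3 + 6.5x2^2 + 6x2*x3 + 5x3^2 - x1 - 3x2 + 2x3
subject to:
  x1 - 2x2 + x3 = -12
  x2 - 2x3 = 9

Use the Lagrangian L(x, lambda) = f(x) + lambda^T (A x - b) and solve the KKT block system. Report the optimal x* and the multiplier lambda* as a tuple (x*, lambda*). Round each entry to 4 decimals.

Form the Lagrangian:
  L(x, lambda) = (1/2) x^T Q x + c^T x + lambda^T (A x - b)
Stationarity (grad_x L = 0): Q x + c + A^T lambda = 0.
Primal feasibility: A x = b.

This gives the KKT block system:
  [ Q   A^T ] [ x     ]   [-c ]
  [ A    0  ] [ lambda ] = [ b ]

Solving the linear system:
  x*      = (-2.8091, 3.1273, -2.9364)
  lambda* = (17.9818, 10.3091)
  f(x*)   = 55.2773

x* = (-2.8091, 3.1273, -2.9364), lambda* = (17.9818, 10.3091)


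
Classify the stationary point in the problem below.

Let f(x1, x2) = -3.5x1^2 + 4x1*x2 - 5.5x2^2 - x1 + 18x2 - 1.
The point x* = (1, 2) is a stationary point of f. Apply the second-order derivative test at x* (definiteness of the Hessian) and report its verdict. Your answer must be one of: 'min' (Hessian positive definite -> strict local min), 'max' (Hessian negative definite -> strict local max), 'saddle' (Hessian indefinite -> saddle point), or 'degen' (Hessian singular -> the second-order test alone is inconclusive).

Compute the Hessian H = grad^2 f:
  H = [[-7, 4], [4, -11]]
Verify stationarity: grad f(x*) = H x* + g = (0, 0).
Eigenvalues of H: -13.4721, -4.5279.
Both eigenvalues < 0, so H is negative definite -> x* is a strict local max.

max


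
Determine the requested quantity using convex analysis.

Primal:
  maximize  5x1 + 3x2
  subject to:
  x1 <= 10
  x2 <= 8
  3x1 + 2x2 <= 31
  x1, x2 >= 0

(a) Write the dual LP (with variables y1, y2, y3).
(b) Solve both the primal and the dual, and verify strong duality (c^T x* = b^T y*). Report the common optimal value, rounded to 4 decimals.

The standard primal-dual pair for 'max c^T x s.t. A x <= b, x >= 0' is:
  Dual:  min b^T y  s.t.  A^T y >= c,  y >= 0.

So the dual LP is:
  minimize  10y1 + 8y2 + 31y3
  subject to:
    y1 + 3y3 >= 5
    y2 + 2y3 >= 3
    y1, y2, y3 >= 0

Solving the primal: x* = (10, 0.5).
  primal value c^T x* = 51.5.
Solving the dual: y* = (0.5, 0, 1.5).
  dual value b^T y* = 51.5.
Strong duality: c^T x* = b^T y*. Confirmed.

51.5


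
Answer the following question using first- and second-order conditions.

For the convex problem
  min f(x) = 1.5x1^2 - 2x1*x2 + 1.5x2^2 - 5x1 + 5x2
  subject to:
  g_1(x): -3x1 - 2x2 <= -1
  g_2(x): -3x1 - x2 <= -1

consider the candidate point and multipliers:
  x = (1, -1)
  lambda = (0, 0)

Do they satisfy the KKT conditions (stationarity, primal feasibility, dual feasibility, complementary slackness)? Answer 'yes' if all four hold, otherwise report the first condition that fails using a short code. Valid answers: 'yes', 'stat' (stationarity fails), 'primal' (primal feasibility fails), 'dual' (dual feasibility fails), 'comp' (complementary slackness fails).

Gradient of f: grad f(x) = Q x + c = (0, 0)
Constraint values g_i(x) = a_i^T x - b_i:
  g_1((1, -1)) = 0
  g_2((1, -1)) = -1
Stationarity residual: grad f(x) + sum_i lambda_i a_i = (0, 0)
  -> stationarity OK
Primal feasibility (all g_i <= 0): OK
Dual feasibility (all lambda_i >= 0): OK
Complementary slackness (lambda_i * g_i(x) = 0 for all i): OK

Verdict: yes, KKT holds.

yes


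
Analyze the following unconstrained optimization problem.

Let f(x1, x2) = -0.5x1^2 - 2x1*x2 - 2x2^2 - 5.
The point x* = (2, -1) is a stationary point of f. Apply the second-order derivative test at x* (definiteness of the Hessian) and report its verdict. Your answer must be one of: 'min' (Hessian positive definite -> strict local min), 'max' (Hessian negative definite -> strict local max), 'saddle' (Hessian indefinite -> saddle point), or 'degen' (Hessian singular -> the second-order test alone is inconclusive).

Compute the Hessian H = grad^2 f:
  H = [[-1, -2], [-2, -4]]
Verify stationarity: grad f(x*) = H x* + g = (0, 0).
Eigenvalues of H: -5, 0.
H has a zero eigenvalue (singular; negative semidefinite but not definite), so H is neither positive definite, negative definite, nor indefinite. The second-order test alone is inconclusive -> degen.
(Indeed, f is constant along the null direction of H through x*, so x* is not a strict local extremum.)

degen


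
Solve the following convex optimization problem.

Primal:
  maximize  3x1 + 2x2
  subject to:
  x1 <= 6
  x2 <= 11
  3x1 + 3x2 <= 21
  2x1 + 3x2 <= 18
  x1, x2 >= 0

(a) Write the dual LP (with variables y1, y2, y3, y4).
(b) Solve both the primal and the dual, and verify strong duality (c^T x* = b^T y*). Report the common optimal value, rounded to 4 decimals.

The standard primal-dual pair for 'max c^T x s.t. A x <= b, x >= 0' is:
  Dual:  min b^T y  s.t.  A^T y >= c,  y >= 0.

So the dual LP is:
  minimize  6y1 + 11y2 + 21y3 + 18y4
  subject to:
    y1 + 3y3 + 2y4 >= 3
    y2 + 3y3 + 3y4 >= 2
    y1, y2, y3, y4 >= 0

Solving the primal: x* = (6, 1).
  primal value c^T x* = 20.
Solving the dual: y* = (1, 0, 0.6667, 0).
  dual value b^T y* = 20.
Strong duality: c^T x* = b^T y*. Confirmed.

20


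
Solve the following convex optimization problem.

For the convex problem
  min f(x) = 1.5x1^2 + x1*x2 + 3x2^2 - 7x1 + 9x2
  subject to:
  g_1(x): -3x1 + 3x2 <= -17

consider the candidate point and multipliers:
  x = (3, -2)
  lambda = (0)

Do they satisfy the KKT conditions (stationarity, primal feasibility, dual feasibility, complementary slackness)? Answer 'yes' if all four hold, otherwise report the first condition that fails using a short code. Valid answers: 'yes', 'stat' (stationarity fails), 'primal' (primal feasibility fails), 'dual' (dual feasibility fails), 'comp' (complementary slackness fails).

Gradient of f: grad f(x) = Q x + c = (0, 0)
Constraint values g_i(x) = a_i^T x - b_i:
  g_1((3, -2)) = 2
Stationarity residual: grad f(x) + sum_i lambda_i a_i = (0, 0)
  -> stationarity OK
Primal feasibility (all g_i <= 0): FAILS
Dual feasibility (all lambda_i >= 0): OK
Complementary slackness (lambda_i * g_i(x) = 0 for all i): OK

Verdict: the first failing condition is primal_feasibility -> primal.

primal


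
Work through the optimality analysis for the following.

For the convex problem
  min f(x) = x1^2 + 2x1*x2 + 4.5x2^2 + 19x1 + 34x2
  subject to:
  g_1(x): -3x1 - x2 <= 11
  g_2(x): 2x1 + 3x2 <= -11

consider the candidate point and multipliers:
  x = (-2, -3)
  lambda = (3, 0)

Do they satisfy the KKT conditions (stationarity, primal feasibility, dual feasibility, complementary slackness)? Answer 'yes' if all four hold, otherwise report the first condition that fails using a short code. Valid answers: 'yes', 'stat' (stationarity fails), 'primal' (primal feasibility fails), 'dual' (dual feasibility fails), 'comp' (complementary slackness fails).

Gradient of f: grad f(x) = Q x + c = (9, 3)
Constraint values g_i(x) = a_i^T x - b_i:
  g_1((-2, -3)) = -2
  g_2((-2, -3)) = -2
Stationarity residual: grad f(x) + sum_i lambda_i a_i = (0, 0)
  -> stationarity OK
Primal feasibility (all g_i <= 0): OK
Dual feasibility (all lambda_i >= 0): OK
Complementary slackness (lambda_i * g_i(x) = 0 for all i): FAILS

Verdict: the first failing condition is complementary_slackness -> comp.

comp


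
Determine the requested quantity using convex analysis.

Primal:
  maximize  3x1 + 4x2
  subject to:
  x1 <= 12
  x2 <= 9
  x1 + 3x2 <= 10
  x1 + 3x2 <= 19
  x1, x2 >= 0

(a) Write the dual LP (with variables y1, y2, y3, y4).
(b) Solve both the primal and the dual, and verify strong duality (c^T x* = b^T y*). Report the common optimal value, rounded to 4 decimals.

The standard primal-dual pair for 'max c^T x s.t. A x <= b, x >= 0' is:
  Dual:  min b^T y  s.t.  A^T y >= c,  y >= 0.

So the dual LP is:
  minimize  12y1 + 9y2 + 10y3 + 19y4
  subject to:
    y1 + y3 + y4 >= 3
    y2 + 3y3 + 3y4 >= 4
    y1, y2, y3, y4 >= 0

Solving the primal: x* = (10, 0).
  primal value c^T x* = 30.
Solving the dual: y* = (0, 0, 3, 0).
  dual value b^T y* = 30.
Strong duality: c^T x* = b^T y*. Confirmed.

30


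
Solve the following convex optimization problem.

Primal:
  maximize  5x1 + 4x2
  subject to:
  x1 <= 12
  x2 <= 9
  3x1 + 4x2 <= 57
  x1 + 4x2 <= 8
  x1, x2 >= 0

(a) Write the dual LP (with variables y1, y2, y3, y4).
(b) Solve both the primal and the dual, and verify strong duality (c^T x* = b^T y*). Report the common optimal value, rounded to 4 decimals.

The standard primal-dual pair for 'max c^T x s.t. A x <= b, x >= 0' is:
  Dual:  min b^T y  s.t.  A^T y >= c,  y >= 0.

So the dual LP is:
  minimize  12y1 + 9y2 + 57y3 + 8y4
  subject to:
    y1 + 3y3 + y4 >= 5
    y2 + 4y3 + 4y4 >= 4
    y1, y2, y3, y4 >= 0

Solving the primal: x* = (8, 0).
  primal value c^T x* = 40.
Solving the dual: y* = (0, 0, 0, 5).
  dual value b^T y* = 40.
Strong duality: c^T x* = b^T y*. Confirmed.

40


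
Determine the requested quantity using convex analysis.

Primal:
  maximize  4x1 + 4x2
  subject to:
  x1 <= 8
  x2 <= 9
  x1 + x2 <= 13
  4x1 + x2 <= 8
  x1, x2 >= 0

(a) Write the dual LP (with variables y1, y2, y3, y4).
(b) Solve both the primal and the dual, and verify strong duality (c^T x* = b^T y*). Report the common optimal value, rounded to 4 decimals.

The standard primal-dual pair for 'max c^T x s.t. A x <= b, x >= 0' is:
  Dual:  min b^T y  s.t.  A^T y >= c,  y >= 0.

So the dual LP is:
  minimize  8y1 + 9y2 + 13y3 + 8y4
  subject to:
    y1 + y3 + 4y4 >= 4
    y2 + y3 + y4 >= 4
    y1, y2, y3, y4 >= 0

Solving the primal: x* = (0, 8).
  primal value c^T x* = 32.
Solving the dual: y* = (0, 0, 0, 4).
  dual value b^T y* = 32.
Strong duality: c^T x* = b^T y*. Confirmed.

32


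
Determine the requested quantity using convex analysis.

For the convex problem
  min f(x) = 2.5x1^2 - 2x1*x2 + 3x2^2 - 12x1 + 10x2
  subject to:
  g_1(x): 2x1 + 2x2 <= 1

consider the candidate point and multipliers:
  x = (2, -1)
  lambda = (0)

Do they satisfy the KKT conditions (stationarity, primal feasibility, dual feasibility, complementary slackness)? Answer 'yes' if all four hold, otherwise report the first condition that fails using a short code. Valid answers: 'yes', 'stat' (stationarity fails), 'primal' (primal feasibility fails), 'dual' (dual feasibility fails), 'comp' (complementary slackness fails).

Gradient of f: grad f(x) = Q x + c = (0, 0)
Constraint values g_i(x) = a_i^T x - b_i:
  g_1((2, -1)) = 1
Stationarity residual: grad f(x) + sum_i lambda_i a_i = (0, 0)
  -> stationarity OK
Primal feasibility (all g_i <= 0): FAILS
Dual feasibility (all lambda_i >= 0): OK
Complementary slackness (lambda_i * g_i(x) = 0 for all i): OK

Verdict: the first failing condition is primal_feasibility -> primal.

primal


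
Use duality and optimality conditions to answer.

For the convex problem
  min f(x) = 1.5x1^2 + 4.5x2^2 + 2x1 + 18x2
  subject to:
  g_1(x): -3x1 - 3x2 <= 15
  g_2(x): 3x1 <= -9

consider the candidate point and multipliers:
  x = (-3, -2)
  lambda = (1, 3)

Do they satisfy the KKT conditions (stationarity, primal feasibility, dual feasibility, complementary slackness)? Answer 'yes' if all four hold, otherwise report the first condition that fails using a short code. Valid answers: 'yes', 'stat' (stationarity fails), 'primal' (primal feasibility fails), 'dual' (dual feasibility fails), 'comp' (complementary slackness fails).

Gradient of f: grad f(x) = Q x + c = (-7, 0)
Constraint values g_i(x) = a_i^T x - b_i:
  g_1((-3, -2)) = 0
  g_2((-3, -2)) = 0
Stationarity residual: grad f(x) + sum_i lambda_i a_i = (-1, -3)
  -> stationarity FAILS
Primal feasibility (all g_i <= 0): OK
Dual feasibility (all lambda_i >= 0): OK
Complementary slackness (lambda_i * g_i(x) = 0 for all i): OK

Verdict: the first failing condition is stationarity -> stat.

stat


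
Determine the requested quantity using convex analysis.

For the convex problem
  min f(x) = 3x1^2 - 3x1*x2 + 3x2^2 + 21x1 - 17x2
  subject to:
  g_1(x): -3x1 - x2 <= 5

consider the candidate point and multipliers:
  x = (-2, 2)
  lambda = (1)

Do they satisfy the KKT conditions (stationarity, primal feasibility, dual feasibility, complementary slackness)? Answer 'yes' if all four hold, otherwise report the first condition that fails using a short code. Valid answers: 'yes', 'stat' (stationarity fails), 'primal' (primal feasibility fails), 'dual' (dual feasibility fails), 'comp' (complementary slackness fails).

Gradient of f: grad f(x) = Q x + c = (3, 1)
Constraint values g_i(x) = a_i^T x - b_i:
  g_1((-2, 2)) = -1
Stationarity residual: grad f(x) + sum_i lambda_i a_i = (0, 0)
  -> stationarity OK
Primal feasibility (all g_i <= 0): OK
Dual feasibility (all lambda_i >= 0): OK
Complementary slackness (lambda_i * g_i(x) = 0 for all i): FAILS

Verdict: the first failing condition is complementary_slackness -> comp.

comp


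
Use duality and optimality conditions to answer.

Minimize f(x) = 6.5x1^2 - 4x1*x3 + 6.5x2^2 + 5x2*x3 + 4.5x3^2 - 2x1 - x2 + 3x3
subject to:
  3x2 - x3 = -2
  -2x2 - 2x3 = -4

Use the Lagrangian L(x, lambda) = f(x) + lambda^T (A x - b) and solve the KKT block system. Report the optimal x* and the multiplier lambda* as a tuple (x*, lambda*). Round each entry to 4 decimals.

Form the Lagrangian:
  L(x, lambda) = (1/2) x^T Q x + c^T x + lambda^T (A x - b)
Stationarity (grad_x L = 0): Q x + c + A^T lambda = 0.
Primal feasibility: A x = b.

This gives the KKT block system:
  [ Q   A^T ] [ x     ]   [-c ]
  [ A    0  ] [ lambda ] = [ b ]

Solving the linear system:
  x*      = (0.7692, 0, 2)
  lambda* = (2.2308, 7.8462)
  f(x*)   = 20.1538

x* = (0.7692, 0, 2), lambda* = (2.2308, 7.8462)


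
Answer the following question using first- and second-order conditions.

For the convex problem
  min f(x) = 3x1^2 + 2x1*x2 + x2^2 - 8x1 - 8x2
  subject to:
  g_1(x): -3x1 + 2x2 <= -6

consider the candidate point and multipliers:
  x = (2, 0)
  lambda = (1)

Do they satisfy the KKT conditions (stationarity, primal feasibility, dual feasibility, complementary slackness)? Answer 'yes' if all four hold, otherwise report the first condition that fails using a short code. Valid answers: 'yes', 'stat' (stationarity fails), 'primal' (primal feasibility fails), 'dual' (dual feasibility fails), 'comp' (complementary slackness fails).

Gradient of f: grad f(x) = Q x + c = (4, -4)
Constraint values g_i(x) = a_i^T x - b_i:
  g_1((2, 0)) = 0
Stationarity residual: grad f(x) + sum_i lambda_i a_i = (1, -2)
  -> stationarity FAILS
Primal feasibility (all g_i <= 0): OK
Dual feasibility (all lambda_i >= 0): OK
Complementary slackness (lambda_i * g_i(x) = 0 for all i): OK

Verdict: the first failing condition is stationarity -> stat.

stat


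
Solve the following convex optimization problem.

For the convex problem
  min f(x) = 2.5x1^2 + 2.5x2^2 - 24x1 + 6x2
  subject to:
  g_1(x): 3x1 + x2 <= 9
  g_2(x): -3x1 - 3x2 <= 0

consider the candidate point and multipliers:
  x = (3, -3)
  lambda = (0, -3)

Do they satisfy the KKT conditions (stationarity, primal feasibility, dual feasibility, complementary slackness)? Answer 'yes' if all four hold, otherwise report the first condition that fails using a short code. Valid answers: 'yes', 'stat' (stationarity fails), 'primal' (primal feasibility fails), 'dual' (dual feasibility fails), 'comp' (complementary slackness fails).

Gradient of f: grad f(x) = Q x + c = (-9, -9)
Constraint values g_i(x) = a_i^T x - b_i:
  g_1((3, -3)) = -3
  g_2((3, -3)) = 0
Stationarity residual: grad f(x) + sum_i lambda_i a_i = (0, 0)
  -> stationarity OK
Primal feasibility (all g_i <= 0): OK
Dual feasibility (all lambda_i >= 0): FAILS
Complementary slackness (lambda_i * g_i(x) = 0 for all i): OK

Verdict: the first failing condition is dual_feasibility -> dual.

dual


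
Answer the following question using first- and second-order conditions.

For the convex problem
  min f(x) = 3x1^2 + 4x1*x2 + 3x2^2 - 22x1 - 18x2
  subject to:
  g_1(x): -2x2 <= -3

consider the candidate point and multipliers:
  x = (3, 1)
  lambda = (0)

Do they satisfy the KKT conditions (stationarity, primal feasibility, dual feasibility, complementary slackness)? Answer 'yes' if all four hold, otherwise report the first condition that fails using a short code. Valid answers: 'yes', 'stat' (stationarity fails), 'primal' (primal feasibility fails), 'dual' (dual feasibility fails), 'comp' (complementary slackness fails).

Gradient of f: grad f(x) = Q x + c = (0, 0)
Constraint values g_i(x) = a_i^T x - b_i:
  g_1((3, 1)) = 1
Stationarity residual: grad f(x) + sum_i lambda_i a_i = (0, 0)
  -> stationarity OK
Primal feasibility (all g_i <= 0): FAILS
Dual feasibility (all lambda_i >= 0): OK
Complementary slackness (lambda_i * g_i(x) = 0 for all i): OK

Verdict: the first failing condition is primal_feasibility -> primal.

primal


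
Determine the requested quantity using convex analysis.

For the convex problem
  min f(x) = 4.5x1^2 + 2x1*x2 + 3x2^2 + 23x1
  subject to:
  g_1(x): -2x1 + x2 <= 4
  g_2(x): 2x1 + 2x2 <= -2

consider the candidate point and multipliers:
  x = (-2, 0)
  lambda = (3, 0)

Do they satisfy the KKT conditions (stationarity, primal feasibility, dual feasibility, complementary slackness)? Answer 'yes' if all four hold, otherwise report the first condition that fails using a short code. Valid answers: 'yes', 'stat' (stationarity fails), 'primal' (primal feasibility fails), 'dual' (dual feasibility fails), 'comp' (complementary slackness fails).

Gradient of f: grad f(x) = Q x + c = (5, -4)
Constraint values g_i(x) = a_i^T x - b_i:
  g_1((-2, 0)) = 0
  g_2((-2, 0)) = -2
Stationarity residual: grad f(x) + sum_i lambda_i a_i = (-1, -1)
  -> stationarity FAILS
Primal feasibility (all g_i <= 0): OK
Dual feasibility (all lambda_i >= 0): OK
Complementary slackness (lambda_i * g_i(x) = 0 for all i): OK

Verdict: the first failing condition is stationarity -> stat.

stat


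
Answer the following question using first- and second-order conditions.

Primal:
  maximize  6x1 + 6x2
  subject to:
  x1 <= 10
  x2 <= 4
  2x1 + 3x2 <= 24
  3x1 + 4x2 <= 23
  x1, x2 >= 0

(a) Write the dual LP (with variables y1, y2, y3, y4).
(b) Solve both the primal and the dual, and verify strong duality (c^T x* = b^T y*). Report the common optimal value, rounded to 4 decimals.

The standard primal-dual pair for 'max c^T x s.t. A x <= b, x >= 0' is:
  Dual:  min b^T y  s.t.  A^T y >= c,  y >= 0.

So the dual LP is:
  minimize  10y1 + 4y2 + 24y3 + 23y4
  subject to:
    y1 + 2y3 + 3y4 >= 6
    y2 + 3y3 + 4y4 >= 6
    y1, y2, y3, y4 >= 0

Solving the primal: x* = (7.6667, 0).
  primal value c^T x* = 46.
Solving the dual: y* = (0, 0, 0, 2).
  dual value b^T y* = 46.
Strong duality: c^T x* = b^T y*. Confirmed.

46


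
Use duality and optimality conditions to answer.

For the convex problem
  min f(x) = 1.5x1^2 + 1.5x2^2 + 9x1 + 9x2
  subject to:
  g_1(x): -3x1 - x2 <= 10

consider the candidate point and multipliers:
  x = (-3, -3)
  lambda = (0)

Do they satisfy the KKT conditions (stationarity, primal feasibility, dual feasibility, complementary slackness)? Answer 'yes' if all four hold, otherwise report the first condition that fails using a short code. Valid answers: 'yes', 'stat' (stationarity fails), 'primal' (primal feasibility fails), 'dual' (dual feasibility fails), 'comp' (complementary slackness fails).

Gradient of f: grad f(x) = Q x + c = (0, 0)
Constraint values g_i(x) = a_i^T x - b_i:
  g_1((-3, -3)) = 2
Stationarity residual: grad f(x) + sum_i lambda_i a_i = (0, 0)
  -> stationarity OK
Primal feasibility (all g_i <= 0): FAILS
Dual feasibility (all lambda_i >= 0): OK
Complementary slackness (lambda_i * g_i(x) = 0 for all i): OK

Verdict: the first failing condition is primal_feasibility -> primal.

primal


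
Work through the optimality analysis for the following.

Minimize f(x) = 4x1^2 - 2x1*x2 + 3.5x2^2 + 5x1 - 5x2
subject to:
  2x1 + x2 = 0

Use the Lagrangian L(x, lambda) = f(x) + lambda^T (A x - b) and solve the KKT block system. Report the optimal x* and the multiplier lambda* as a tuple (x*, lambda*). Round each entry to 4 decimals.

Form the Lagrangian:
  L(x, lambda) = (1/2) x^T Q x + c^T x + lambda^T (A x - b)
Stationarity (grad_x L = 0): Q x + c + A^T lambda = 0.
Primal feasibility: A x = b.

This gives the KKT block system:
  [ Q   A^T ] [ x     ]   [-c ]
  [ A    0  ] [ lambda ] = [ b ]

Solving the linear system:
  x*      = (-0.3409, 0.6818)
  lambda* = (-0.4545)
  f(x*)   = -2.5568

x* = (-0.3409, 0.6818), lambda* = (-0.4545)


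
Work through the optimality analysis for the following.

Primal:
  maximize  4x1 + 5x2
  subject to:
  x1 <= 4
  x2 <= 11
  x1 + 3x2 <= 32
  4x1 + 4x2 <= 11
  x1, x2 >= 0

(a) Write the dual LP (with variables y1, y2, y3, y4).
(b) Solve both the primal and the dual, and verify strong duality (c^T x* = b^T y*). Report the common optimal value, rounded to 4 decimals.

The standard primal-dual pair for 'max c^T x s.t. A x <= b, x >= 0' is:
  Dual:  min b^T y  s.t.  A^T y >= c,  y >= 0.

So the dual LP is:
  minimize  4y1 + 11y2 + 32y3 + 11y4
  subject to:
    y1 + y3 + 4y4 >= 4
    y2 + 3y3 + 4y4 >= 5
    y1, y2, y3, y4 >= 0

Solving the primal: x* = (0, 2.75).
  primal value c^T x* = 13.75.
Solving the dual: y* = (0, 0, 0, 1.25).
  dual value b^T y* = 13.75.
Strong duality: c^T x* = b^T y*. Confirmed.

13.75


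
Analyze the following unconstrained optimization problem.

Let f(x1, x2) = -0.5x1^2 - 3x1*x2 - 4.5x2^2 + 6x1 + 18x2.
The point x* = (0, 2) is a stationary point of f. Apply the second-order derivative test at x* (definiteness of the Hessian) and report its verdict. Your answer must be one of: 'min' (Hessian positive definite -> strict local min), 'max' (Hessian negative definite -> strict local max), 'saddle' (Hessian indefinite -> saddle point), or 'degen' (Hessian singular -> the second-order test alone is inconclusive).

Compute the Hessian H = grad^2 f:
  H = [[-1, -3], [-3, -9]]
Verify stationarity: grad f(x*) = H x* + g = (0, 0).
Eigenvalues of H: -10, 0.
H has a zero eigenvalue (singular; negative semidefinite but not definite), so H is neither positive definite, negative definite, nor indefinite. The second-order test alone is inconclusive -> degen.
(Indeed, f is constant along the null direction of H through x*, so x* is not a strict local extremum.)

degen


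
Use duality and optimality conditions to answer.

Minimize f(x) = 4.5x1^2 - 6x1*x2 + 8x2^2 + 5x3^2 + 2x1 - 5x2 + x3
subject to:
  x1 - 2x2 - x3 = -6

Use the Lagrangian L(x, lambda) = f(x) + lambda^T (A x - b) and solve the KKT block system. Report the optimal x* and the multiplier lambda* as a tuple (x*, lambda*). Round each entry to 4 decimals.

Form the Lagrangian:
  L(x, lambda) = (1/2) x^T Q x + c^T x + lambda^T (A x - b)
Stationarity (grad_x L = 0): Q x + c + A^T lambda = 0.
Primal feasibility: A x = b.

This gives the KKT block system:
  [ Q   A^T ] [ x     ]   [-c ]
  [ A    0  ] [ lambda ] = [ b ]

Solving the linear system:
  x*      = (-0.5825, 1.9974, 1.4227)
  lambda* = (15.2268)
  f(x*)   = 40.8157

x* = (-0.5825, 1.9974, 1.4227), lambda* = (15.2268)


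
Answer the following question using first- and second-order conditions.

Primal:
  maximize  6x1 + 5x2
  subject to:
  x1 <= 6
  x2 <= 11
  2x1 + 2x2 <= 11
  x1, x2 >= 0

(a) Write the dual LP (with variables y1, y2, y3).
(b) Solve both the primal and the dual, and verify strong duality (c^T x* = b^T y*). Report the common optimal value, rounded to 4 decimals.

The standard primal-dual pair for 'max c^T x s.t. A x <= b, x >= 0' is:
  Dual:  min b^T y  s.t.  A^T y >= c,  y >= 0.

So the dual LP is:
  minimize  6y1 + 11y2 + 11y3
  subject to:
    y1 + 2y3 >= 6
    y2 + 2y3 >= 5
    y1, y2, y3 >= 0

Solving the primal: x* = (5.5, 0).
  primal value c^T x* = 33.
Solving the dual: y* = (0, 0, 3).
  dual value b^T y* = 33.
Strong duality: c^T x* = b^T y*. Confirmed.

33


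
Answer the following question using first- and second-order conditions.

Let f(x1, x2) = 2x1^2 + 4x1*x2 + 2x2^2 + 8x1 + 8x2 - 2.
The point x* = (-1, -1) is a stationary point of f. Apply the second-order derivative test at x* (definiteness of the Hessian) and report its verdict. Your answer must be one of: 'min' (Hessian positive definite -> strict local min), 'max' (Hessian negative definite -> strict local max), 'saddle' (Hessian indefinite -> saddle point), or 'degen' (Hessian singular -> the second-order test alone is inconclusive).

Compute the Hessian H = grad^2 f:
  H = [[4, 4], [4, 4]]
Verify stationarity: grad f(x*) = H x* + g = (0, 0).
Eigenvalues of H: 0, 8.
H has a zero eigenvalue (singular; positive semidefinite but not definite), so H is neither positive definite, negative definite, nor indefinite. The second-order test alone is inconclusive -> degen.
(Indeed, f is constant along the null direction of H through x*, so x* is not a strict local extremum.)

degen


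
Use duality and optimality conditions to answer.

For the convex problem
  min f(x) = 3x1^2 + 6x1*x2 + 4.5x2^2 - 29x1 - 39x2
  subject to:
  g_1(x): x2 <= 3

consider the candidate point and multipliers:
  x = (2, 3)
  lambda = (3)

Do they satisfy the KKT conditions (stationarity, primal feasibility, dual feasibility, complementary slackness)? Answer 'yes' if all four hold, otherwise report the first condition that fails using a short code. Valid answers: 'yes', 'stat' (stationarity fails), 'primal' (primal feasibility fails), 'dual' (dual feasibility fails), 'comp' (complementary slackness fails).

Gradient of f: grad f(x) = Q x + c = (1, 0)
Constraint values g_i(x) = a_i^T x - b_i:
  g_1((2, 3)) = 0
Stationarity residual: grad f(x) + sum_i lambda_i a_i = (1, 3)
  -> stationarity FAILS
Primal feasibility (all g_i <= 0): OK
Dual feasibility (all lambda_i >= 0): OK
Complementary slackness (lambda_i * g_i(x) = 0 for all i): OK

Verdict: the first failing condition is stationarity -> stat.

stat


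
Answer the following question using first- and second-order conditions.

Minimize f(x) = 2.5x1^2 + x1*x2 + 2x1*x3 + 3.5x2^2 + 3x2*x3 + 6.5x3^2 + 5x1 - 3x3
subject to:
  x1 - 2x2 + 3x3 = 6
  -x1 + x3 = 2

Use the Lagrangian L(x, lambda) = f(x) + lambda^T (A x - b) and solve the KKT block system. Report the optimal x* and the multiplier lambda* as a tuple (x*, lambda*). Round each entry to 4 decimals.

Form the Lagrangian:
  L(x, lambda) = (1/2) x^T Q x + c^T x + lambda^T (A x - b)
Stationarity (grad_x L = 0): Q x + c + A^T lambda = 0.
Primal feasibility: A x = b.

This gives the KKT block system:
  [ Q   A^T ] [ x     ]   [-c ]
  [ A    0  ] [ lambda ] = [ b ]

Solving the linear system:
  x*      = (-0.6667, -1.3333, 1.3333)
  lambda* = (-3, 0)
  f(x*)   = 5.3333

x* = (-0.6667, -1.3333, 1.3333), lambda* = (-3, 0)


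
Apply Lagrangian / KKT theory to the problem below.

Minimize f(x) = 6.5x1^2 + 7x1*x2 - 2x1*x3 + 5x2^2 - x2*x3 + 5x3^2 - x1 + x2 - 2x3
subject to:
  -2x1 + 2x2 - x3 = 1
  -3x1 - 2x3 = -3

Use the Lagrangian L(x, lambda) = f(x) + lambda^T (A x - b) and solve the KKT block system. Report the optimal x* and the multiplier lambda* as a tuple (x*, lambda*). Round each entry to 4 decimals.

Form the Lagrangian:
  L(x, lambda) = (1/2) x^T Q x + c^T x + lambda^T (A x - b)
Stationarity (grad_x L = 0): Q x + c + A^T lambda = 0.
Primal feasibility: A x = b.

This gives the KKT block system:
  [ Q   A^T ] [ x     ]   [-c ]
  [ A    0  ] [ lambda ] = [ b ]

Solving the linear system:
  x*      = (0.2129, 1.3032, 1.1806)
  lambda* = (-7.1712, 7.624)
  f(x*)   = 14.3861

x* = (0.2129, 1.3032, 1.1806), lambda* = (-7.1712, 7.624)


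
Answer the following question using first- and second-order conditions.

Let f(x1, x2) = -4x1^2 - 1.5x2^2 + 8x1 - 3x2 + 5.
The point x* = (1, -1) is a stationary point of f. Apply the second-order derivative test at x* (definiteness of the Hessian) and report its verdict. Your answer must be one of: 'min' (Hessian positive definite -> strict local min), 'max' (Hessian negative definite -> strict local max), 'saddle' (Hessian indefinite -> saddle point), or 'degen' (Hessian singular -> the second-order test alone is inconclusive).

Compute the Hessian H = grad^2 f:
  H = [[-8, 0], [0, -3]]
Verify stationarity: grad f(x*) = H x* + g = (0, 0).
Eigenvalues of H: -8, -3.
Both eigenvalues < 0, so H is negative definite -> x* is a strict local max.

max
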